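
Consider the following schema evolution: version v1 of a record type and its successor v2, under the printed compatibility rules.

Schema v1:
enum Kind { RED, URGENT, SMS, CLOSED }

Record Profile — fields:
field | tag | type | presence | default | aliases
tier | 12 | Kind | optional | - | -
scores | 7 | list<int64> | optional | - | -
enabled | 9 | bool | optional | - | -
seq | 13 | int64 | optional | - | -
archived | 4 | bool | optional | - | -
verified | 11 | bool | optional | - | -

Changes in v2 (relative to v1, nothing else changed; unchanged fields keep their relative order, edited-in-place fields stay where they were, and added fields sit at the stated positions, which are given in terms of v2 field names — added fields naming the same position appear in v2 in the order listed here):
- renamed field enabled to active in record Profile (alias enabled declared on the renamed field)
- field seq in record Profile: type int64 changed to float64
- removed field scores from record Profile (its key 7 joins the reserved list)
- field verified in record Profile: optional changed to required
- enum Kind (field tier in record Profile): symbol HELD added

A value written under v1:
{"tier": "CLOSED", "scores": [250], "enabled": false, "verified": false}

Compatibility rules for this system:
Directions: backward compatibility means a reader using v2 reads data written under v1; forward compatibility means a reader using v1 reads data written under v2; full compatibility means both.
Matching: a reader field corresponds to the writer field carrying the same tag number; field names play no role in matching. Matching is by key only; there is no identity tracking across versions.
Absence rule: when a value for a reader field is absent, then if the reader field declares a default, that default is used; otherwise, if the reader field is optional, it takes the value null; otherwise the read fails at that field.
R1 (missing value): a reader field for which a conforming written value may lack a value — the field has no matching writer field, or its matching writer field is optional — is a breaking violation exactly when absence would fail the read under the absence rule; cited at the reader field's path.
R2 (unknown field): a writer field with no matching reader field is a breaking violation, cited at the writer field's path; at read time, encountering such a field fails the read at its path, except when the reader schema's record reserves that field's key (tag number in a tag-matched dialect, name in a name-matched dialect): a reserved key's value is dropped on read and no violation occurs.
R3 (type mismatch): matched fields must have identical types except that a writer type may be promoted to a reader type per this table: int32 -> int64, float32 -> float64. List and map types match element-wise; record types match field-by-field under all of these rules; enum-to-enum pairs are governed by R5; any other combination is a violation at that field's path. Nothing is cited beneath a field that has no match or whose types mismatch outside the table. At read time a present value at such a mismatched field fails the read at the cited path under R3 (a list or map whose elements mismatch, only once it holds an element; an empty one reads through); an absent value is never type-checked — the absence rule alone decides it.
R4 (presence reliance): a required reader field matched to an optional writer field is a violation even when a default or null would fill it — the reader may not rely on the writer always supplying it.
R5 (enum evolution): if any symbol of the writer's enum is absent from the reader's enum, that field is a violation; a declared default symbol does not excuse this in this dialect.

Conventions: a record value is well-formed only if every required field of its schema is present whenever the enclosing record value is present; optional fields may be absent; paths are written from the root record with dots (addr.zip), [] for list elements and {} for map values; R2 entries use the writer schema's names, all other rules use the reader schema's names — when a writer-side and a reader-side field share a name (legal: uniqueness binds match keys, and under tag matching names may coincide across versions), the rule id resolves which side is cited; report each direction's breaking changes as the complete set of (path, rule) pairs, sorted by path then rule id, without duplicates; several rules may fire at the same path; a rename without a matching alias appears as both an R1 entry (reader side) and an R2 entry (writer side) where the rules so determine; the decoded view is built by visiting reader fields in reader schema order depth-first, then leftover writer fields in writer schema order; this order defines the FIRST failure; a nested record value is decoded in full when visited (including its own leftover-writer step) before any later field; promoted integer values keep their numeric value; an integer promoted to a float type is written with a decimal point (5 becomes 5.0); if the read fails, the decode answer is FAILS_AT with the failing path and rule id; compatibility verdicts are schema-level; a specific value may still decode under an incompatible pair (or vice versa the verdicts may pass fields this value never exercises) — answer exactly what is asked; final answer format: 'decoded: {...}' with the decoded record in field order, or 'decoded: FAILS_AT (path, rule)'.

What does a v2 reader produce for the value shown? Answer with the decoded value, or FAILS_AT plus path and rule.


each type pair in Profile: writer, then reader
migrating the Profile value to v2:
  tier := "CLOSED"
  active := false (from writer enabled)
  seq := null (absent, optional -> null)
  archived := null (absent, optional -> null)
  verified := false
  writer scores: reserved -> dropped
  => decoded: {"tier": "CLOSED", "active": false, "seq": null, "archived": null, "verified": false}
remaining Profile differences; none change what is asked:
  field seq in record Profile: type int64 changed to float64 -> a verdict-level change on Profile — the shown value reads the same
  field verified in record Profile: optional changed to required -> a verdict-level change on Profile — the shown value reads the same
  enum Kind (field tier in record Profile): symbol HELD added -> a verdict-level change on Profile — the shown value reads the same

decoded: {"tier": "CLOSED", "active": false, "seq": null, "archived": null, "verified": false}


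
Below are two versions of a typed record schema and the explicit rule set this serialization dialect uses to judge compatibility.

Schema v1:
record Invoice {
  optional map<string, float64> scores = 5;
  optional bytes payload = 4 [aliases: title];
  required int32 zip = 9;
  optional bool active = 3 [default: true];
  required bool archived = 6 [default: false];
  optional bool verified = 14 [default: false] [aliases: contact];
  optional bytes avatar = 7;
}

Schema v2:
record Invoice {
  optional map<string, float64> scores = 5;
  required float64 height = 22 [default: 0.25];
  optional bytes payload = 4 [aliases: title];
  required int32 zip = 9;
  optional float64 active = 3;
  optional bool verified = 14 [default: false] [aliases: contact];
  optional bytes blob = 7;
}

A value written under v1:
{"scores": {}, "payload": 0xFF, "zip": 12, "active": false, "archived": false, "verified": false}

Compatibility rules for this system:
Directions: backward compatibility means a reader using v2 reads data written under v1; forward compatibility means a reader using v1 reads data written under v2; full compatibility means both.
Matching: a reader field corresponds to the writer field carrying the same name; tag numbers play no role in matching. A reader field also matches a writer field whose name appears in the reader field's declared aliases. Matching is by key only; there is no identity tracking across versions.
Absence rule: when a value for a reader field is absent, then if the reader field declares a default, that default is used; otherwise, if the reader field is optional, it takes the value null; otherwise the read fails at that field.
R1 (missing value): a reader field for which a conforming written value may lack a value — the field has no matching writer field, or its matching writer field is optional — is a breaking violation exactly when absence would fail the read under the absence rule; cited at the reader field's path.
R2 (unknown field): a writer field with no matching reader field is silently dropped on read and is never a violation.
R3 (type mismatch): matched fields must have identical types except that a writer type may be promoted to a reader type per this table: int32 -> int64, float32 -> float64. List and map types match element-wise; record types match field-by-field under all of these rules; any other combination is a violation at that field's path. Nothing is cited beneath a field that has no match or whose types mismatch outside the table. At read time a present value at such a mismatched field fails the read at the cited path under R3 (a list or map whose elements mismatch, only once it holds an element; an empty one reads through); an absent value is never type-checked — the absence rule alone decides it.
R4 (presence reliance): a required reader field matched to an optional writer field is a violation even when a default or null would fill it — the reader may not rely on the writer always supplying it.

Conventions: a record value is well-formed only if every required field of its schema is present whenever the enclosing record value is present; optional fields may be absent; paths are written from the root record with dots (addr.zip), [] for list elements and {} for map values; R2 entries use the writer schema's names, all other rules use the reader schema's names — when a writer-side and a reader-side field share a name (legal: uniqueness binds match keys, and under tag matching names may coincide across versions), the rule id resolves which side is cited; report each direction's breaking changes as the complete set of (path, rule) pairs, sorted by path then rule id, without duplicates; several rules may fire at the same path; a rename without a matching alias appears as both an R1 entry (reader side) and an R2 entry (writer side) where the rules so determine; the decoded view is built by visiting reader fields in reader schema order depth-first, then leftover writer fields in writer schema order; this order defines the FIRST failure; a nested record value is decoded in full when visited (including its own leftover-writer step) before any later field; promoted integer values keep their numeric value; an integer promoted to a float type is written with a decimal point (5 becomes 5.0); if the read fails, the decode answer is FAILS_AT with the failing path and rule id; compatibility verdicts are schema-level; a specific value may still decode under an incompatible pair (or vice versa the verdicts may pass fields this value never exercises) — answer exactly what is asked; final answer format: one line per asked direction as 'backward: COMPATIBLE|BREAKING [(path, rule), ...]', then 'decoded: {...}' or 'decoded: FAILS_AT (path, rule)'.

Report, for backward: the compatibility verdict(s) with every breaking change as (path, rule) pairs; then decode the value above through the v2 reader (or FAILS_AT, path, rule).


in Invoice below, arrows point writer -> reader
backward pass over Invoice, reader schema v2, writer schema v1:
  writer optional, map<string, float64> -> map<string, float64>: reader scores maps from writer scores
  height has no writer counterpart
  writer optional, bytes -> bytes: reader payload maps from writer payload
  writer required, int32 -> int32: reader zip maps from writer zip
  writer optional, bool -> float64: reader active maps from writer active
  writer optional, bool -> bool: reader verified maps from writer verified
  blob has no writer counterpart
  writer field archived has no reader counterpart
  writer field avatar has no reader counterpart
  breaking: (active, R3)
  backward on Invoice therefore BREAKING (1)
decoding the Invoice value with the v2 reader:
  scores := {}
  height := 0.25 (missing; default applied)
  payload := 0xFF
  zip := 12
  read fails at active under R3
  => FAILS_AT (active, R3)
the rest of the Invoice diff is inert for this question:
  renamed field avatar to blob in record Invoice -> no rule fires on it in Invoice's dialect; the asked verdict holds
  removed field archived from record Invoice -> no rule fires on it in Invoice's dialect; the asked verdict holds
  added field height to record Invoice: required float64, tag 22, default 0.25 (in v2 it sits immediately before payload) -> no rule fires on it in Invoice's dialect; the asked verdict holds

backward: BREAKING [(active, R3)]; decoded: FAILS_AT (active, R3)


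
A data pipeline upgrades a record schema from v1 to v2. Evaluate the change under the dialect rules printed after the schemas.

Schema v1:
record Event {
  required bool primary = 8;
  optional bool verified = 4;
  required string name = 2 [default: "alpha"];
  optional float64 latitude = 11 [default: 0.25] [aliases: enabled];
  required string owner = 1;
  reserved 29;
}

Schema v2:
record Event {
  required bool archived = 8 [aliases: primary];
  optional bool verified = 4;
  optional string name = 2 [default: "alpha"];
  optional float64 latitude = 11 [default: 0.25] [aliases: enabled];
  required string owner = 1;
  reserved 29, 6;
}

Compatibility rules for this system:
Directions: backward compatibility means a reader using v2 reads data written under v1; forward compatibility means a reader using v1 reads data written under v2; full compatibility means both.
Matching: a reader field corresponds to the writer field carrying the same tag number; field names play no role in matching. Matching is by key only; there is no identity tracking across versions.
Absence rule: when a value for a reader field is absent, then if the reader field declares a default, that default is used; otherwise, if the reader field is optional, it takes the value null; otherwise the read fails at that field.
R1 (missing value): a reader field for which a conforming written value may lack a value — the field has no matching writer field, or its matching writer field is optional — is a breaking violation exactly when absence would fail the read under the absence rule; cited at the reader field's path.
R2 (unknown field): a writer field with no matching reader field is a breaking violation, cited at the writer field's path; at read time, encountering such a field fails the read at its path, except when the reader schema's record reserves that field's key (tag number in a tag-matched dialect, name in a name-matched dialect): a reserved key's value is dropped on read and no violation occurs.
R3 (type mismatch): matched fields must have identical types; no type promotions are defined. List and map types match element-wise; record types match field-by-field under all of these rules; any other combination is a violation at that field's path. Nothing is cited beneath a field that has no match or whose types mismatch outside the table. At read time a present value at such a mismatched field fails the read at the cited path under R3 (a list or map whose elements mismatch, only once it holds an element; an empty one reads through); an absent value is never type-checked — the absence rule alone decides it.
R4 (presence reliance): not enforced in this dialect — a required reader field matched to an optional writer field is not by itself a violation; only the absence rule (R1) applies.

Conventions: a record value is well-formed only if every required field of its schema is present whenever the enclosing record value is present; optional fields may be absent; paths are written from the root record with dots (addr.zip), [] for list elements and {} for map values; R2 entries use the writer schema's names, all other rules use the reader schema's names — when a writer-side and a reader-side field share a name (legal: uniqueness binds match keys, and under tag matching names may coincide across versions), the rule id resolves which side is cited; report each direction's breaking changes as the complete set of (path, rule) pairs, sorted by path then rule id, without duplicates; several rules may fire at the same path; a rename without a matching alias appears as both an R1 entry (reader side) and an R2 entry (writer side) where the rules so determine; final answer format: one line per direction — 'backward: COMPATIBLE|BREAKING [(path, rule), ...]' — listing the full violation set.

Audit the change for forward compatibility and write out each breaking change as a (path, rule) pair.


arrows below run writer -> reader for Event
forward on Event — v1 reading data written by v2:
  primary <- archived (bool -> bool, writer required)
  verified <- verified (bool -> bool, writer optional)
  name <- name (string -> string, writer optional)
  latitude <- latitude (float64 -> float64, writer optional)
  owner <- owner (string -> string, writer required)
  => forward: COMPATIBLE
ruling out the remaining Event differences:
  field name in record Event: required changed to optional -> inert for the asked Event verdict: nothing fires
  renamed field primary to archived in record Event (alias primary declared on the renamed field) -> inert for the asked Event verdict: nothing fires

forward: COMPATIBLE []


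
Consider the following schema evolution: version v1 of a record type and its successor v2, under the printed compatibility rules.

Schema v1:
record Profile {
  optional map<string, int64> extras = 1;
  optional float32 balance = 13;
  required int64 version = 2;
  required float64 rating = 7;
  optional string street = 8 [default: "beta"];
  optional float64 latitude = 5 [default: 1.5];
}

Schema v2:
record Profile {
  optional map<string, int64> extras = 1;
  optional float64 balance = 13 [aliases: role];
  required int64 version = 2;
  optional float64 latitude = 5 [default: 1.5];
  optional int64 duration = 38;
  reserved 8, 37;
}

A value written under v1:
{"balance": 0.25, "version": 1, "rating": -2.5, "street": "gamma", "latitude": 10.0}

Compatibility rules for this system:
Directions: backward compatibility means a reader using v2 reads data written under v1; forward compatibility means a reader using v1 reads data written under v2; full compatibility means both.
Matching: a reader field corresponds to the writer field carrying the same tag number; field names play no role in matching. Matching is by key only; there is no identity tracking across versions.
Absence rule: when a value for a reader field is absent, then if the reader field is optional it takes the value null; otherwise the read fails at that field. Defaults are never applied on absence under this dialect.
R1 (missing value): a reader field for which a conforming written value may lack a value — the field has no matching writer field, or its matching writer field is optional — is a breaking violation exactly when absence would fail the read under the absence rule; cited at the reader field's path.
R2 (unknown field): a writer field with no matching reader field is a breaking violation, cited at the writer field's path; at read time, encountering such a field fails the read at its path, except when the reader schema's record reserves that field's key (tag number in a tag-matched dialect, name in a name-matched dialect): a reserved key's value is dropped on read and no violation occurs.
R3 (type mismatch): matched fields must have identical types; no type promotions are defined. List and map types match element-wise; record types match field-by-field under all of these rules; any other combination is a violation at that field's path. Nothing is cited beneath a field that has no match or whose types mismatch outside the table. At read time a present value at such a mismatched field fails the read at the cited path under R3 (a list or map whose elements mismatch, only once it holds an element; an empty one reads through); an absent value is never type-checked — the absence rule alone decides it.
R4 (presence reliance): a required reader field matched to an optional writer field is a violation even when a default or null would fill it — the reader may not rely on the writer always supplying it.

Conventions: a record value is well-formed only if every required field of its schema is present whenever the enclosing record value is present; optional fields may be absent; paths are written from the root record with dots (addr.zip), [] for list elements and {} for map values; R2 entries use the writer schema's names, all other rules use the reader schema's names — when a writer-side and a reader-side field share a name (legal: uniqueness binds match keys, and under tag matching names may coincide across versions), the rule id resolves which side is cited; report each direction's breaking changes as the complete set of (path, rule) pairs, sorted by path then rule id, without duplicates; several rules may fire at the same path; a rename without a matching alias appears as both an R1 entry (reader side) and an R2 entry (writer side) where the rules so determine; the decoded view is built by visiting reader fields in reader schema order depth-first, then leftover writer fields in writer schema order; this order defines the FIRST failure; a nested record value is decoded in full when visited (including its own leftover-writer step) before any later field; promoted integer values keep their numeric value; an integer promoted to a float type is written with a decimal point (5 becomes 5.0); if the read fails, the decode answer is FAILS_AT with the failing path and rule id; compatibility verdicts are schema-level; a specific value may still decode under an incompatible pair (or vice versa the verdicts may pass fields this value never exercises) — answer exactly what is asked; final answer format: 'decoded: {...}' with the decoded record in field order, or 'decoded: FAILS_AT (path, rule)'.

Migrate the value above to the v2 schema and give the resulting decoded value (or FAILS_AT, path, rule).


each type pair in Profile: writer, then reader
migrating the Profile value to v2:
  extras := null (absent, optional -> null)
  read fails at balance under R3
  => FAILS_AT (balance, R3)
ruling out the remaining Profile differences:
  added field duration to record Profile: optional int64, tag 38 (in v2 it sits last) -> matters for Profile compatibility verdicts, not for this value's decode
  removed field street from record Profile (its key 8 joins the reserved list) -> triggers nothing under the printed rules; the Profile answer is the same either way
  removed field rating from record Profile -> matters for Profile compatibility verdicts, not for this value's decode

decoded: FAILS_AT (balance, R3)


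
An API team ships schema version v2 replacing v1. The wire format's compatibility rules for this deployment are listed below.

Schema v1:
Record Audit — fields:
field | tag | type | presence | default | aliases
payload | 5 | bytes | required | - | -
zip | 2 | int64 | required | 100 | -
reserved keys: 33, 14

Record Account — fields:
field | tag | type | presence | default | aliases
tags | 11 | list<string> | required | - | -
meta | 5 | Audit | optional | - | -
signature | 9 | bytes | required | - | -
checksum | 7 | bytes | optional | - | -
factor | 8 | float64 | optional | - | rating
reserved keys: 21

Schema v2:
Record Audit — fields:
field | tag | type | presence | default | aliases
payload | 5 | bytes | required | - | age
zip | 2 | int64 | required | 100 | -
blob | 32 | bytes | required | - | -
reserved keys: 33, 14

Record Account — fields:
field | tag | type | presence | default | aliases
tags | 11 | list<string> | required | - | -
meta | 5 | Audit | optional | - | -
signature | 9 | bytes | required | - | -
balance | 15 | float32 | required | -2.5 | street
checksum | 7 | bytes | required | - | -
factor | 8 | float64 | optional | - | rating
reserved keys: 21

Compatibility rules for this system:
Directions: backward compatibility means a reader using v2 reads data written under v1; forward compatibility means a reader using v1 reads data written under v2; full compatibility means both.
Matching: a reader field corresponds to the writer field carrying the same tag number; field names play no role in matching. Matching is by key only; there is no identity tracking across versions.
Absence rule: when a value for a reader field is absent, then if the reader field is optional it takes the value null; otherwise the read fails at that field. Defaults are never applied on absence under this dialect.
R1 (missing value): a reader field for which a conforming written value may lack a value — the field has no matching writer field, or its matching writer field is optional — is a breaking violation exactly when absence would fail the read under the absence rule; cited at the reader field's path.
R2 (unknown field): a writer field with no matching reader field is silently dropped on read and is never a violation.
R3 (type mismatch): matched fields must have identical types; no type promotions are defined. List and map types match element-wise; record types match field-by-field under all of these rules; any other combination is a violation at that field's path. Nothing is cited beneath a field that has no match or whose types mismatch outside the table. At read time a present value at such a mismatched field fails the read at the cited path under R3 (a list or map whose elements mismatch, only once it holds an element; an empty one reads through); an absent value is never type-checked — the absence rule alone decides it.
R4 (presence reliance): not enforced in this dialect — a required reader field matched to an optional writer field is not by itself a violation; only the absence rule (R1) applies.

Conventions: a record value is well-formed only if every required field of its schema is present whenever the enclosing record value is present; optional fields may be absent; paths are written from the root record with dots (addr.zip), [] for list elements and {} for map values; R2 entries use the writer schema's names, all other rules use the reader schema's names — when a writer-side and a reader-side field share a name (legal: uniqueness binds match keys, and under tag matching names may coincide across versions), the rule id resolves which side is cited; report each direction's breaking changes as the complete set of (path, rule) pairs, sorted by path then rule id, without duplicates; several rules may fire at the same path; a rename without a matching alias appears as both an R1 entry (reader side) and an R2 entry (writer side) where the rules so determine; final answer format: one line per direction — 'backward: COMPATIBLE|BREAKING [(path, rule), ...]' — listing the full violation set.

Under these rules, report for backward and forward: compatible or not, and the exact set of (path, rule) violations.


backward: BREAKING [(balance, R1), (checksum, R1), (meta.blob, R1)]; forward: COMPATIBLE []

in Account below, arrows point writer -> reader
backward pass over Account, reader schema v2, writer schema v1:
  tags <- tags (list<string> -> list<string>, writer required)
  meta <- meta (Audit -> Audit, writer optional)
  signature <- signature (bytes -> bytes, writer required)
  balance: no writer match
  checksum <- checksum (bytes -> bytes, writer optional)
  factor <- factor (float64 -> float64, writer optional)
  meta.payload <- meta.payload (bytes -> bytes, writer required)
  meta.zip <- meta.zip (int64 -> int64, writer required)
  meta.blob: no writer match
  breaking: (balance, R1)
  breaking: (checksum, R1)
  breaking: (meta.blob, R1)
  => backward verdict for Account: BREAKING, 3 violation(s)
forward pass over Account, reader schema v1, writer schema v2:
  tags <- tags (list<string> -> list<string>, writer required)
  meta <- meta (Audit -> Audit, writer optional)
  signature <- signature (bytes -> bytes, writer required)
  checksum <- checksum (bytes -> bytes, writer required)
  factor <- factor (float64 -> float64, writer optional)
  writer balance: unknown to reader
  meta.payload <- meta.payload (bytes -> bytes, writer required)
  meta.zip <- meta.zip (int64 -> int64, writer required)
  writer meta.blob: unknown to reader
  => forward: COMPATIBLE


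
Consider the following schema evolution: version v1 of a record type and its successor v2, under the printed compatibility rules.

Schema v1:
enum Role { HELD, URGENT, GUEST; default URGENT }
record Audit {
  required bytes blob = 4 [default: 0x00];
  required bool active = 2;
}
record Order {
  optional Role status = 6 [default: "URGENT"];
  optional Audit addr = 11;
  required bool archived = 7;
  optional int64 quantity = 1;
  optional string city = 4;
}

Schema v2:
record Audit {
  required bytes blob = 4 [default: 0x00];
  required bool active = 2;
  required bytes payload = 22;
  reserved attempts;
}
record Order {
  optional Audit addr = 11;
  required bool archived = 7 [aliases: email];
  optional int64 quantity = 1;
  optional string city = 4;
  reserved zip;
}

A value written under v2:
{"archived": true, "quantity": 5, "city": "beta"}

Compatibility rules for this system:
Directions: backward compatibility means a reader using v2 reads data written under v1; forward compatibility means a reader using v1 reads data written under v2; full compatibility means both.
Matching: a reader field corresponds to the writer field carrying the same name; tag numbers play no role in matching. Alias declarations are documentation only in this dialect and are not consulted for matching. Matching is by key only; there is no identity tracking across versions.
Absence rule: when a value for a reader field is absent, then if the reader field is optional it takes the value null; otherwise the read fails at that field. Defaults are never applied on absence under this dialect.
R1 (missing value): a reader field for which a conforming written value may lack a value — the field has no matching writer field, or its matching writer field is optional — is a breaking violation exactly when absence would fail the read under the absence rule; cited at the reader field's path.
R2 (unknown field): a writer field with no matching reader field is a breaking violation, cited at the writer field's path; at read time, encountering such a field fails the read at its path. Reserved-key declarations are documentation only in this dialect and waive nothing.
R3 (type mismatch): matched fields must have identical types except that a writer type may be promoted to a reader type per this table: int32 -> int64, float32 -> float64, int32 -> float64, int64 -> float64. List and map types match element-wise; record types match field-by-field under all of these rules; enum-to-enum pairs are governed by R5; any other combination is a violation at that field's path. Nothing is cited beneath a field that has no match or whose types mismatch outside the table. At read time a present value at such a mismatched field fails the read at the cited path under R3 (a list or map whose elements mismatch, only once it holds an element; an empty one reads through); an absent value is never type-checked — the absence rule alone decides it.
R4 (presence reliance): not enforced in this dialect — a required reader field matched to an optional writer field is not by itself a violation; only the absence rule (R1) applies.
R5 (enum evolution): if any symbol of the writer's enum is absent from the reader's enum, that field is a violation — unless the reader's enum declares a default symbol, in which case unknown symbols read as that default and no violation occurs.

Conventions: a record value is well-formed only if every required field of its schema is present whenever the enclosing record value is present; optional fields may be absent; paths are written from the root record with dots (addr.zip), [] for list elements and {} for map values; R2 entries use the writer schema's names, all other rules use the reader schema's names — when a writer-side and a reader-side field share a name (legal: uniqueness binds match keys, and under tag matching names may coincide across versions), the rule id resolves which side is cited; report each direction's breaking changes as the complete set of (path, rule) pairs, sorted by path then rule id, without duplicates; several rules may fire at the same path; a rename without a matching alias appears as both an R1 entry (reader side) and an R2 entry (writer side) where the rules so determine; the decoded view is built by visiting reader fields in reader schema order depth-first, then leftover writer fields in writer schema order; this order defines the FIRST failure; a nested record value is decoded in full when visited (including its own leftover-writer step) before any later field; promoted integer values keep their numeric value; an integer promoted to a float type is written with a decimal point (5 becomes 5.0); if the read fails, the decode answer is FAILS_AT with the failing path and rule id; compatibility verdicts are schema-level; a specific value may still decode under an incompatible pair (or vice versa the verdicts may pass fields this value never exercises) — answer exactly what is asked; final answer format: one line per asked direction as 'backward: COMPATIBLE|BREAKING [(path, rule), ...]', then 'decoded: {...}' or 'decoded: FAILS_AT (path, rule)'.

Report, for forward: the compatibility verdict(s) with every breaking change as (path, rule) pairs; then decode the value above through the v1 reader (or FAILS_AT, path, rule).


forward: BREAKING [(addr.payload, R2)]; decoded: {"status": null, "addr": null, "archived": true, "quantity": 5, "city": "beta"}

the writer's type comes first in each Order pair
forward pass over Order, reader schema v1, writer schema v2:
  status has no writer counterpart
  addr: Audit -> Audit, writer optional; from addr
  archived: bool -> bool, writer required; from archived
  quantity: int64 -> int64, writer optional; from quantity
  city: string -> string, writer optional; from city
  addr.blob: bytes -> bytes, writer required; from addr.blob
  addr.active: bool -> bool, writer required; from addr.active
  writer addr.payload: unknown to reader
  rule R2 violated at addr.payload
  forward on Order therefore BREAKING (1)
decoding the Order value with the v1 reader:
  status := null (not supplied -> null)
  addr := null (not supplied -> null)
  archived := true
  quantity := 5
  city := "beta"
  => decoded: {"status": null, "addr": null, "archived": true, "quantity": 5, "city": "beta"}
remaining Order differences; none change what is asked:
  removed field status from record Order -> its effect on Order is confined to the backward direction, not asked


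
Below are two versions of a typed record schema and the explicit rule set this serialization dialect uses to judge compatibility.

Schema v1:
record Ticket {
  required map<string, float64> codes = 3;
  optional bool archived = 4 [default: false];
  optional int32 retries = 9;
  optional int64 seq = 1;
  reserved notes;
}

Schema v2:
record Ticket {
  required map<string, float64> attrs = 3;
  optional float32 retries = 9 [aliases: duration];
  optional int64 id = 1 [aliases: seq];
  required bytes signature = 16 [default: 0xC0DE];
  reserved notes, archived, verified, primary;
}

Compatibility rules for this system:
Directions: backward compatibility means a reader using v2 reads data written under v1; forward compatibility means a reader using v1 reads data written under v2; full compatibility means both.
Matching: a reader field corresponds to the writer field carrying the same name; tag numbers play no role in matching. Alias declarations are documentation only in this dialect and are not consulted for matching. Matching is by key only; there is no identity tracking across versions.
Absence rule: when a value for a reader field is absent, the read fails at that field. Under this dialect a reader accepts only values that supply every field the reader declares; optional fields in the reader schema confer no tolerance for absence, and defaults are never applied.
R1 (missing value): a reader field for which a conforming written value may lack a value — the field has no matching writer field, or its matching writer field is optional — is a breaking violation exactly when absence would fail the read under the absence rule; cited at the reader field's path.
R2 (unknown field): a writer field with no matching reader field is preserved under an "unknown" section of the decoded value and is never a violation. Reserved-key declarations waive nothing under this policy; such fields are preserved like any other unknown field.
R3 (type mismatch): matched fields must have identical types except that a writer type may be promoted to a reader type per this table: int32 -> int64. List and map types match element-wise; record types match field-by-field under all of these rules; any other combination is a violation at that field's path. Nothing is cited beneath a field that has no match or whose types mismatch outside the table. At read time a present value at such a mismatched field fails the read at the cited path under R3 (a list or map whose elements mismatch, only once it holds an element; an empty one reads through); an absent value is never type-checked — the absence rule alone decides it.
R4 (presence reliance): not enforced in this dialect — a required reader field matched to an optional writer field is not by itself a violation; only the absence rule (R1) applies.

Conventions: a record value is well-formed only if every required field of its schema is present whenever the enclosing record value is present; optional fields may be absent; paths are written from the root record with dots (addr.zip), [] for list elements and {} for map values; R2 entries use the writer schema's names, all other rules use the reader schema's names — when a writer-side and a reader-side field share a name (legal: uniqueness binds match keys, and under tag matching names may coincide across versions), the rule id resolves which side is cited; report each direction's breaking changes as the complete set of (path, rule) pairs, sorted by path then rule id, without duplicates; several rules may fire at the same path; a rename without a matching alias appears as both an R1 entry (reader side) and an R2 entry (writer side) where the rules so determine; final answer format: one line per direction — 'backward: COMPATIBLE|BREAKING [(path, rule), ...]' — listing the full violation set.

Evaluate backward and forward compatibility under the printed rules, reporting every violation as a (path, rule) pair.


in Ticket below, arrows point writer -> reader
backward on Ticket — v2 reading data written by v1:
  attrs: no writer-side match
  retries: int32 -> float32, writer optional; from retries
  id: no writer-side match
  signature: no writer-side match
  writer field codes has no reader counterpart
  writer field archived has no reader counterpart
  writer field seq has no reader counterpart
  breaking: (attrs, R1)
  breaking: (id, R1)
  breaking: (retries, R1)
  breaking: (retries, R3)
  breaking: (signature, R1)
  backward on Ticket therefore BREAKING (5)
forward on Ticket — v1 reading data written by v2:
  codes: no writer-side match
  archived: no writer-side match
  retries: float32 -> int32, writer optional; from retries
  seq: no writer-side match
  writer field attrs has no reader counterpart
  writer field id has no reader counterpart
  writer field signature has no reader counterpart
  breaking: (archived, R1)
  breaking: (codes, R1)
  breaking: (retries, R1)
  breaking: (retries, R3)
  breaking: (seq, R1)
  forward on Ticket therefore BREAKING (5)

backward: BREAKING [(attrs, R1), (id, R1), (retries, R1), (retries, R3), (signature, R1)]; forward: BREAKING [(archived, R1), (codes, R1), (retries, R1), (retries, R3), (seq, R1)]


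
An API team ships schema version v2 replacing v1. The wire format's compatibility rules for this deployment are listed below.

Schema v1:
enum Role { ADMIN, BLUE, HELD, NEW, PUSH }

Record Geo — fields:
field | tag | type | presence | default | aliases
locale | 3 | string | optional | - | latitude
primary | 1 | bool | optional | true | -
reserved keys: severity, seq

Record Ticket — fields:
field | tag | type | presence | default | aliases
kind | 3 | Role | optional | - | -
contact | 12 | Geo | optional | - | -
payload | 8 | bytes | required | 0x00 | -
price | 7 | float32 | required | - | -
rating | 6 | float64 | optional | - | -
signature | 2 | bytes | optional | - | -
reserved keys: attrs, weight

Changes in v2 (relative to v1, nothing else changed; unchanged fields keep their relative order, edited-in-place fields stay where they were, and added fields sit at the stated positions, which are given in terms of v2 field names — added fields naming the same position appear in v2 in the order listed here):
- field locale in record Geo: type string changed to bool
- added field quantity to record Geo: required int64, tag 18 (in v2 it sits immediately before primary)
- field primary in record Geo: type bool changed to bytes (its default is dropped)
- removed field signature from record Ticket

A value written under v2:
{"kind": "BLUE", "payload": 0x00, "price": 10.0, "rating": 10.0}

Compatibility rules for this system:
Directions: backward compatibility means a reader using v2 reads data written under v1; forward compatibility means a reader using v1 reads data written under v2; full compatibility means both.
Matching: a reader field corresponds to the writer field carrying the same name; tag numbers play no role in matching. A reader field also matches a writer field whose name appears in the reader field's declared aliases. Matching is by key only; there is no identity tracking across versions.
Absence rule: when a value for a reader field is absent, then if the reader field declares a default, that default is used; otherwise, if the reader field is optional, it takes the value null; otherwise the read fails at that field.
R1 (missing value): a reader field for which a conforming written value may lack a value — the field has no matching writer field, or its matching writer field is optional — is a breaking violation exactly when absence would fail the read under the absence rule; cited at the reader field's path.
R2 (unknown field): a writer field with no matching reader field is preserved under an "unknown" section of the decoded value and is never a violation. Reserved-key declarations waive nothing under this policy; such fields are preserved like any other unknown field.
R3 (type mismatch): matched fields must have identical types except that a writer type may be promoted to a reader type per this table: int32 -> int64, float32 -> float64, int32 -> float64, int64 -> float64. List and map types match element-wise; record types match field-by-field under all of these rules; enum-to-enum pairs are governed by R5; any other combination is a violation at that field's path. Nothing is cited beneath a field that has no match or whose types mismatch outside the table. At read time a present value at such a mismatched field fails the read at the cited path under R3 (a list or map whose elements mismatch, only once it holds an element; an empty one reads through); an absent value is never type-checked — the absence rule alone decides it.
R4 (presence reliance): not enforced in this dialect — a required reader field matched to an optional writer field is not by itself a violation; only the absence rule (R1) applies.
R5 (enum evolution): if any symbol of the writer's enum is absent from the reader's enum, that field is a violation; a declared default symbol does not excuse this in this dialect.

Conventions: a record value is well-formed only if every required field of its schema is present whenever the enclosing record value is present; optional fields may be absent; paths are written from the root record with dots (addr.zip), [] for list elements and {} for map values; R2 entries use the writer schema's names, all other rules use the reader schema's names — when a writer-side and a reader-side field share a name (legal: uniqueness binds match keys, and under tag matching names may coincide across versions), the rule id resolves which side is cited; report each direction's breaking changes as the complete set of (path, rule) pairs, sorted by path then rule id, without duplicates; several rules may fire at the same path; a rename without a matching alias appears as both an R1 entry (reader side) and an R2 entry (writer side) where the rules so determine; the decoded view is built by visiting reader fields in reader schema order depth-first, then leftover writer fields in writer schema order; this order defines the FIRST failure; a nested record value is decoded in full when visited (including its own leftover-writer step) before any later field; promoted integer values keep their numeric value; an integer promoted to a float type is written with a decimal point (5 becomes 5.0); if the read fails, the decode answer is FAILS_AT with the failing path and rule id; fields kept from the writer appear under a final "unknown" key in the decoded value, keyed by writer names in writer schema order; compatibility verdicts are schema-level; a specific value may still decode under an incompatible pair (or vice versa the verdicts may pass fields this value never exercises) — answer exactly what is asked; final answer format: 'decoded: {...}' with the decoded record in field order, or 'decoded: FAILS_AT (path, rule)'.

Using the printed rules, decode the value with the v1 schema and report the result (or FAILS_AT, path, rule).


in Ticket below, arrows point writer -> reader
decoding the Ticket value with the v1 reader:
  kind := "BLUE"
  contact := null (not supplied -> null)
  payload := 0x00
  price := 10.0
  rating := 10.0
  signature := null (not supplied -> null)
  => decoded: {"kind": "BLUE", "contact": null, "payload": 0x00, "price": 10.0, "rating": 10.0, "signature": null}
remaining Ticket differences; none change what is asked:
  field locale in record Geo: type string changed to bool -> shifts the Ticket verdicts, not this decode
  added field quantity to record Geo: required int64, tag 18 (in v2 it sits immediately before primary) -> shifts the Ticket verdicts, not this decode
  field primary in record Geo: type bool changed to bytes (its default is dropped) -> shifts the Ticket verdicts, not this decode
  removed field signature from record Ticket -> triggers nothing under the printed rules; the Ticket answer is the same either way

decoded: {"kind": "BLUE", "contact": null, "payload": 0x00, "price": 10.0, "rating": 10.0, "signature": null}
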